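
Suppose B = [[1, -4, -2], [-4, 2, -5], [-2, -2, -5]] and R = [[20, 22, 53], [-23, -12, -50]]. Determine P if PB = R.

P = [[-4, -3, -6], [5, 6, 2]]

Since B sits to the right of P, P = RB⁻¹.
det B = -4; the adjugate gives B⁻¹ = [[5, 4, -6], [5/2, 9/4, -13/4], [-3, -5/2, 7/2]].
P = RB⁻¹ = [[20, 22, 53], [-23, -12, -50]] · [[5, 4, -6], [5/2, 9/4, -13/4], [-3, -5/2, 7/2]] = [[-4, -3, -6], [5, 6, 2]].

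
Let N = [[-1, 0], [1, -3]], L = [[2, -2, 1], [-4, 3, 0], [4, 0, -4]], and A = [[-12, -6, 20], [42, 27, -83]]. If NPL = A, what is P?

Isolating P: multiply by N⁻¹ from the left and L⁻¹ from the right, so P = N⁻¹AL⁻¹.
det N = 3; the adjugate gives N⁻¹ = [[-1, 0], [-1/3, -1/3]].
L has determinant -4; L⁻¹ = [[3, 2, 3/4], [4, 3, 1], [3, 2, 1/2]].
N⁻¹A = [[12, 6, -20], [-10, -7, 21]].
P = (N⁻¹A)L⁻¹ = [[0, 2, 5], [5, 1, -4]].

P = [[0, 2, 5], [5, 1, -4]]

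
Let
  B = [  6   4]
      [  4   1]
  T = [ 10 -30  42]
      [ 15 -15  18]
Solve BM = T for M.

B is on the left of M, so left-multiply by B⁻¹: M = B⁻¹T.
det B = -10, so B⁻¹ = [[-1/10, 2/5], [2/5, -3/5]].
M = B⁻¹T = [[-1/10, 2/5], [2/5, -3/5]] · [[10, -30, 42], [15, -15, 18]] = [[5, -3, 3], [-5, -3, 6]].

M = [[5, -3, 3], [-5, -3, 6]]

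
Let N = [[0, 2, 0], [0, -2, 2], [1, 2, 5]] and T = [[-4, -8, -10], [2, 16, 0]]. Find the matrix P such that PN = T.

P = [[5, 5, -4], [1, -5, 2]]

Since N sits to the right of P, P = TN⁻¹.
det N = 4, so N⁻¹ = [[-7/2, -5/2, 1], [1/2, 0, 0], [1/2, 1/2, 0]].
P = TN⁻¹ = [[-4, -8, -10], [2, 16, 0]] · [[-7/2, -5/2, 1], [1/2, 0, 0], [1/2, 1/2, 0]] = [[5, 5, -4], [1, -5, 2]].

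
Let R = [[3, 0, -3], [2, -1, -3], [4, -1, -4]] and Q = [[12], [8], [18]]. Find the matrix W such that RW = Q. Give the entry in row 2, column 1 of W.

Left-multiplying both sides by R⁻¹ gives W = R⁻¹Q.
det R = -3; the adjugate gives R⁻¹ = [[-1/3, -1, 1], [4/3, 0, -1], [-2/3, -1, 1]].
W = R⁻¹Q = [[-1/3, -1, 1], [4/3, 0, -1], [-2/3, -1, 1]] · [[12], [8], [18]] = [[6], [-2], [2]].

-2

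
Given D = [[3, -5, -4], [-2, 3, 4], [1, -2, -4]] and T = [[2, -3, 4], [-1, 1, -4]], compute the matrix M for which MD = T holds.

M = [[2, 1, -2], [-1, 0, 2]]

D is on the right of M, so right-multiply by D⁻¹: M = TD⁻¹.
D has determinant 4; D⁻¹ = [[-1, -3, -2], [-1, -2, -1], [1/4, 1/4, -1/4]].
M = TD⁻¹ = [[2, -3, 4], [-1, 1, -4]] · [[-1, -3, -2], [-1, -2, -1], [1/4, 1/4, -1/4]] = [[2, 1, -2], [-1, 0, 2]].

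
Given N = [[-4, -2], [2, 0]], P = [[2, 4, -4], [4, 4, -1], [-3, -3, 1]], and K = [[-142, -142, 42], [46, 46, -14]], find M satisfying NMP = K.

M = [[0, 2, -5], [0, 4, -3]]

Isolating M: multiply by N⁻¹ from the left and P⁻¹ from the right, so M = N⁻¹KP⁻¹.
N has determinant 4; N⁻¹ = [[0, 1/2], [-1/2, -1]].
det P = -2, so P⁻¹ = [[-1/2, -4, -6], [1/2, 5, 7], [0, 3, 4]].
N⁻¹K = [[23, 23, -7], [25, 25, -7]].
M = (N⁻¹K)P⁻¹ = [[0, 2, -5], [0, 4, -3]].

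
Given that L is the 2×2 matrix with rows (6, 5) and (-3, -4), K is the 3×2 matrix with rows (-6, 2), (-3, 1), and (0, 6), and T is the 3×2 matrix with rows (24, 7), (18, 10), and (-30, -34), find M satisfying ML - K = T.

M = [[5, 4], [3, 1], [-4, 2]]

ML = T + K = [[18, 9], [15, 11], [-30, -28]].
L is on the right of M, so right-multiply by L⁻¹: M = (T + K)L⁻¹.
L has determinant -9; L⁻¹ = [[4/9, 5/9], [-1/3, -2/3]].
M = (T + K)L⁻¹ = [[5, 4], [3, 1], [-4, 2]].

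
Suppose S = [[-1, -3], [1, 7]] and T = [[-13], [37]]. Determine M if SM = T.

M = [[-5], [6]]

Since S multiplies M on the left, M = S⁻¹T.
det S = -4, so S⁻¹ = [[-7/4, -3/4], [1/4, 1/4]].
M = S⁻¹T = [[-7/4, -3/4], [1/4, 1/4]] · [[-13], [37]] = [[-5], [6]].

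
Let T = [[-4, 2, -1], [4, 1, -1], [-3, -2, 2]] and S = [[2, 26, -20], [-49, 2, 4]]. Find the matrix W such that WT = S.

W = [[6, 2, -6], [6, -4, 3]]

Since T sits to the right of W, W = ST⁻¹.
det T = -5; the adjugate gives T⁻¹ = [[0, 2/5, 1/5], [1, 11/5, 8/5], [1, 14/5, 12/5]].
W = ST⁻¹ = [[2, 26, -20], [-49, 2, 4]] · [[0, 2/5, 1/5], [1, 11/5, 8/5], [1, 14/5, 12/5]] = [[6, 2, -6], [6, -4, 3]].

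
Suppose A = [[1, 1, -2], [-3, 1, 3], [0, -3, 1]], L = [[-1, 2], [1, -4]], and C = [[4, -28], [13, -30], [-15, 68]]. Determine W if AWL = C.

W = A⁻¹CL⁻¹ (apply A⁻¹ on the left and L⁻¹ on the right).
A has determinant -5; A⁻¹ = [[-2, -1, -1], [-3/5, -1/5, -3/5], [-9/5, -3/5, -4/5]].
det L = 2, so L⁻¹ = [[-2, -1], [-1/2, -1/2]].
A⁻¹C = [[-6, 18], [4, -18], [-3, 14]].
W = (A⁻¹C)L⁻¹ = [[3, -3], [1, 5], [-1, -4]].

W = [[3, -3], [1, 5], [-1, -4]]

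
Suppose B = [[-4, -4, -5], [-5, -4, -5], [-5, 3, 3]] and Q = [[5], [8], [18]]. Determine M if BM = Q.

M = [[-3], [-2], [3]]

Left-multiplying both sides by B⁻¹ gives M = B⁻¹Q.
B has determinant 3; B⁻¹ = [[1, -1, 0], [40/3, -37/3, 5/3], [-35/3, 32/3, -4/3]].
M = B⁻¹Q = [[1, -1, 0], [40/3, -37/3, 5/3], [-35/3, 32/3, -4/3]] · [[5], [8], [18]] = [[-3], [-2], [3]].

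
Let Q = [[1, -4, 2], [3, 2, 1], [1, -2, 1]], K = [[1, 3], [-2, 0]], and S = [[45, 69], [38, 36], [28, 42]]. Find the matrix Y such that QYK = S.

Y = [[5, -3], [-3, 0], [3, -4]]

Isolating Y: multiply by Q⁻¹ from the left and K⁻¹ from the right, so Y = Q⁻¹SK⁻¹.
Q has determinant -4; Q⁻¹ = [[-1, 0, 2], [1/2, 1/4, -5/4], [2, 1/2, -7/2]].
det K = 6; the adjugate gives K⁻¹ = [[0, -1/2], [1/3, 1/6]].
Q⁻¹S = [[11, 15], [-3, -9], [11, 9]].
Y = (Q⁻¹S)K⁻¹ = [[5, -3], [-3, 0], [3, -4]].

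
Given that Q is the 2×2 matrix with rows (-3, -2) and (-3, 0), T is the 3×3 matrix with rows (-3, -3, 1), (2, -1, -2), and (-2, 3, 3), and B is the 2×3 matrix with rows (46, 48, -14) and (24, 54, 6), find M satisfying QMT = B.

M = [[4, 0, -2], [1, -3, 1]]

M = Q⁻¹BT⁻¹ (apply Q⁻¹ on the left and T⁻¹ on the right).
det Q = -6, so Q⁻¹ = [[0, -1/3], [-1/2, 1/2]].
T has determinant 1; T⁻¹ = [[3, 12, 7], [-2, -7, -4], [4, 15, 9]].
Q⁻¹B = [[-8, -18, -2], [-11, 3, 10]].
M = (Q⁻¹B)T⁻¹ = [[4, 0, -2], [1, -3, 1]].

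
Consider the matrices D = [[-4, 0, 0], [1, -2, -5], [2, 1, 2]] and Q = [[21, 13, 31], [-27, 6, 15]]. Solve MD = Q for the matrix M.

D is on the right of M, so right-multiply by D⁻¹: M = QD⁻¹.
det D = -4, so D⁻¹ = [[-1/4, 0, 0], [3, 2, 5], [-5/4, -1, -2]].
M = QD⁻¹ = [[21, 13, 31], [-27, 6, 15]] · [[-1/4, 0, 0], [3, 2, 5], [-5/4, -1, -2]] = [[-5, -5, 3], [6, -3, 0]].

M = [[-5, -5, 3], [6, -3, 0]]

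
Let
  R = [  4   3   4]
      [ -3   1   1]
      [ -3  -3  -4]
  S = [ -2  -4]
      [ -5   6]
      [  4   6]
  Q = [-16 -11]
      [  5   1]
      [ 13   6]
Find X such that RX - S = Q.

X = [[-1, -3], [2, -5], [-5, 3]]

RX = Q + S = [[-18, -15], [0, 7], [17, 12]].
Since R multiplies X on the left, X = R⁻¹(Q + S).
det R = -1; the adjugate gives R⁻¹ = [[1, 0, 1], [15, 4, 16], [-12, -3, -13]].
X = R⁻¹(Q + S) = [[-1, -3], [2, -5], [-5, 3]].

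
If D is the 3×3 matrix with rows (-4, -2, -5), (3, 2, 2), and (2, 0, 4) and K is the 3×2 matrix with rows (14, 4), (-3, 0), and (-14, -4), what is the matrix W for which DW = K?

Since D multiplies W on the left, W = D⁻¹K.
D has determinant 4; D⁻¹ = [[2, 2, 3/2], [-2, -3/2, -7/4], [-1, -1, -1/2]].
W = D⁻¹K = [[2, 2, 3/2], [-2, -3/2, -7/4], [-1, -1, -1/2]] · [[14, 4], [-3, 0], [-14, -4]] = [[1, 2], [1, -1], [-4, -2]].

W = [[1, 2], [1, -1], [-4, -2]]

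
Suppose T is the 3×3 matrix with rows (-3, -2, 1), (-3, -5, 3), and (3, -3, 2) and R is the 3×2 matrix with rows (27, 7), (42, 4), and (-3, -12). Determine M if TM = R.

Left-multiplying both sides by T⁻¹ gives M = T⁻¹R.
T has determinant -3; T⁻¹ = [[1/3, -1/3, 1/3], [-5, 3, -2], [-8, 5, -3]].
M = T⁻¹R = [[1/3, -1/3, 1/3], [-5, 3, -2], [-8, 5, -3]] · [[27, 7], [42, 4], [-3, -12]] = [[-6, -3], [-3, 1], [3, 0]].

M = [[-6, -3], [-3, 1], [3, 0]]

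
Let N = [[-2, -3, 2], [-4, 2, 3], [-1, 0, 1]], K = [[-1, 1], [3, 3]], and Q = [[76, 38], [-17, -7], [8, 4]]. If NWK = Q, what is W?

W = [[-1, 0], [5, -5], [-3, 2]]

Left-multiply by N⁻¹ and right-multiply by K⁻¹: W = N⁻¹QK⁻¹.
N has determinant -3; N⁻¹ = [[-2/3, -1, 13/3], [-1/3, 0, 2/3], [-2/3, -1, 16/3]].
det K = -6, so K⁻¹ = [[-1/2, 1/6], [1/2, 1/6]].
N⁻¹Q = [[1, -1], [-20, -10], [9, 3]].
W = (N⁻¹Q)K⁻¹ = [[-1, 0], [5, -5], [-3, 2]].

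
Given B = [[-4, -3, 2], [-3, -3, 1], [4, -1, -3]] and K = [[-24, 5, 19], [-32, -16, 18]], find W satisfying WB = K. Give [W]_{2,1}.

6

Since B sits to the right of W, W = KB⁻¹.
det B = 5; the adjugate gives B⁻¹ = [[2, -11/5, 3/5], [-1, 4/5, -2/5], [3, -16/5, 3/5]].
W = KB⁻¹ = [[-24, 5, 19], [-32, -16, 18]] · [[2, -11/5, 3/5], [-1, 4/5, -2/5], [3, -16/5, 3/5]] = [[4, -4, -5], [6, 0, -2]].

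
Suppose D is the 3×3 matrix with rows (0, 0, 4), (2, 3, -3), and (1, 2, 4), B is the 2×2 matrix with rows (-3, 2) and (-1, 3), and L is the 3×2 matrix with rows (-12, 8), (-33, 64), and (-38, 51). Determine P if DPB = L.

P = [[1, 3], [2, 4], [1, 0]]

P = D⁻¹LB⁻¹ (apply D⁻¹ on the left and B⁻¹ on the right).
D has determinant 4; D⁻¹ = [[9/2, 2, -3], [-11/4, -1, 2], [1/4, 0, 0]].
det B = -7; the adjugate gives B⁻¹ = [[-3/7, 2/7], [-1/7, 3/7]].
D⁻¹L = [[-6, 11], [-10, 16], [-3, 2]].
P = (D⁻¹L)B⁻¹ = [[1, 3], [2, 4], [1, 0]].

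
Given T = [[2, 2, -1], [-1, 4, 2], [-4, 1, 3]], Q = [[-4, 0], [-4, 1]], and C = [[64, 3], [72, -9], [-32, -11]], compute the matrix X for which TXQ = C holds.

Left-multiply by T⁻¹ and right-multiply by Q⁻¹: X = T⁻¹CQ⁻¹.
T has determinant -5; T⁻¹ = [[-2, 7/5, -8/5], [1, -2/5, 3/5], [-3, 2, -2]].
det Q = -4, so Q⁻¹ = [[-1/4, 0], [-1, 1]].
T⁻¹C = [[24, -1], [16, 0], [16, -5]].
X = (T⁻¹C)Q⁻¹ = [[-5, -1], [-4, 0], [1, -5]].

X = [[-5, -1], [-4, 0], [1, -5]]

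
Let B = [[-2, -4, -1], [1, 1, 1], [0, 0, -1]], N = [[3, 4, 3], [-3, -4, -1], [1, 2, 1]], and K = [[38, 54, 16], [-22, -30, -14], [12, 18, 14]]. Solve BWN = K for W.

W = B⁻¹KN⁻¹ (apply B⁻¹ on the left and N⁻¹ on the right).
B has determinant -2; B⁻¹ = [[1/2, 2, 3/2], [-1/2, -1, -1/2], [0, 0, -1]].
det N = -4; the adjugate gives N⁻¹ = [[1/2, -1/2, -2], [-1/2, 0, 3/2], [1/2, 1/2, 0]].
B⁻¹K = [[-7, -6, 1], [-3, -6, -1], [-12, -18, -14]].
W = (B⁻¹K)N⁻¹ = [[0, 4, 5], [1, 1, -3], [-4, -1, -3]].

W = [[0, 4, 5], [1, 1, -3], [-4, -1, -3]]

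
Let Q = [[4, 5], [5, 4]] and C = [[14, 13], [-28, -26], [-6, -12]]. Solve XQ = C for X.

Q is on the right of X, so right-multiply by Q⁻¹: X = CQ⁻¹.
Q has determinant -9; Q⁻¹ = [[-4/9, 5/9], [5/9, -4/9]].
X = CQ⁻¹ = [[14, 13], [-28, -26], [-6, -12]] · [[-4/9, 5/9], [5/9, -4/9]] = [[1, 2], [-2, -4], [-4, 2]].

X = [[1, 2], [-2, -4], [-4, 2]]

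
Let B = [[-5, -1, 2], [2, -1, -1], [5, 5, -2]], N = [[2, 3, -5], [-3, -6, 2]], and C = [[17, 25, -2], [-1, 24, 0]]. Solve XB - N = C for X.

XB = C + N = [[19, 28, -7], [-4, 18, 2]].
Right-multiplying both sides by B⁻¹ gives X = (C + N)B⁻¹.
det B = -4; the adjugate gives B⁻¹ = [[-7/4, -2, -3/4], [1/4, 0, 1/4], [-15/4, -5, -7/4]].
X = (C + N)B⁻¹ = [[0, -3, 5], [4, -2, 4]].

X = [[0, -3, 5], [4, -2, 4]]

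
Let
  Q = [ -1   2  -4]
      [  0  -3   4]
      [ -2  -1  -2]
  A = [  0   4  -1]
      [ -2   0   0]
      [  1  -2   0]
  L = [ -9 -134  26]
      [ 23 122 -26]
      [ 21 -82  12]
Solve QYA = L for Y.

Y = [[2, 0, -5], [-2, 4, -1], [5, -1, -3]]

Isolating Y: multiply by Q⁻¹ from the left and A⁻¹ from the right, so Y = Q⁻¹LA⁻¹.
Q has determinant -2; Q⁻¹ = [[-5, -4, 2], [4, 3, -2], [3, 5/2, -3/2]].
A has determinant -4; A⁻¹ = [[0, -1/2, 0], [0, -1/4, -1/2], [-1, -1, -2]].
Q⁻¹L = [[-5, 18, -2], [-9, -6, 2], [-1, 26, -5]].
Y = (Q⁻¹L)A⁻¹ = [[2, 0, -5], [-2, 4, -1], [5, -1, -3]].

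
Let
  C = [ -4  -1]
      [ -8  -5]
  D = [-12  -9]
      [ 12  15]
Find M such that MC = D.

M = [[-1, 2], [5, -4]]

Since C sits to the right of M, M = DC⁻¹.
C has determinant 12; C⁻¹ = [[-5/12, 1/12], [2/3, -1/3]].
M = DC⁻¹ = [[-12, -9], [12, 15]] · [[-5/12, 1/12], [2/3, -1/3]] = [[-1, 2], [5, -4]].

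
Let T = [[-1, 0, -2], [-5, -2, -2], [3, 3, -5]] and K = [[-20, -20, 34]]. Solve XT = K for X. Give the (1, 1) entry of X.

-3

Right-multiplying both sides by T⁻¹ gives X = KT⁻¹.
T has determinant 2; T⁻¹ = [[8, -3, -2], [-31/2, 11/2, 4], [-9/2, 3/2, 1]].
X = KT⁻¹ = [[-20, -20, 34]] · [[8, -3, -2], [-31/2, 11/2, 4], [-9/2, 3/2, 1]] = [[-3, 1, -6]].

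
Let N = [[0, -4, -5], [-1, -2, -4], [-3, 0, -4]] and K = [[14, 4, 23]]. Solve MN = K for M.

Since N sits to the right of M, M = KN⁻¹.
det N = -2, so N⁻¹ = [[-4, 8, -3], [-4, 15/2, -5/2], [3, -6, 2]].
M = KN⁻¹ = [[14, 4, 23]] · [[-4, 8, -3], [-4, 15/2, -5/2], [3, -6, 2]] = [[-3, 4, -6]].

M = [[-3, 4, -6]]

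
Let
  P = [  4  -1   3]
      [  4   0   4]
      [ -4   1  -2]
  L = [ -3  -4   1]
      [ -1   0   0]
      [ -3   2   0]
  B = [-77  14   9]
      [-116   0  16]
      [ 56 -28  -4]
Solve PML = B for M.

M = P⁻¹BL⁻¹ (apply P⁻¹ on the left and L⁻¹ on the right).
P has determinant 4; P⁻¹ = [[-1, 1/4, -1], [-2, 1, -1], [1, 0, 1]].
det L = -2, so L⁻¹ = [[0, -1, 0], [0, -3/2, 1/2], [1, -9, 2]].
P⁻¹B = [[-8, 14, -1], [-18, 0, 2], [-21, -14, 5]].
M = (P⁻¹B)L⁻¹ = [[-1, -4, 5], [2, 0, 4], [5, -3, 3]].

M = [[-1, -4, 5], [2, 0, 4], [5, -3, 3]]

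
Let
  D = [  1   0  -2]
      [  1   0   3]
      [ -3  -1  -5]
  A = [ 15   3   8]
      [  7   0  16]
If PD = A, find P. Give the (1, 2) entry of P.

Right-multiplying both sides by D⁻¹ gives P = AD⁻¹.
det D = 5; the adjugate gives D⁻¹ = [[3/5, 2/5, 0], [-4/5, -11/5, -1], [-1/5, 1/5, 0]].
P = AD⁻¹ = [[15, 3, 8], [7, 0, 16]] · [[3/5, 2/5, 0], [-4/5, -11/5, -1], [-1/5, 1/5, 0]] = [[5, 1, -3], [1, 6, 0]].

1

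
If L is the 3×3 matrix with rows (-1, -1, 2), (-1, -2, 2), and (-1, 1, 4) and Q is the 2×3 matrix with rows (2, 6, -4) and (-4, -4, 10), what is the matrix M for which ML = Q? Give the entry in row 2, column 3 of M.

1

Since L sits to the right of M, M = QL⁻¹.
det L = 2; the adjugate gives L⁻¹ = [[-5, 3, 1], [1, -1, 0], [-3/2, 1, 1/2]].
M = QL⁻¹ = [[2, 6, -4], [-4, -4, 10]] · [[-5, 3, 1], [1, -1, 0], [-3/2, 1, 1/2]] = [[2, -4, 0], [1, 2, 1]].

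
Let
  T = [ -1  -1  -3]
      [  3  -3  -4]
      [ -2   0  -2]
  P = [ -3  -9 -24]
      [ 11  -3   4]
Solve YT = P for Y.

Right-multiplying both sides by T⁻¹ gives Y = PT⁻¹.
det T = -2, so T⁻¹ = [[-3, 1, 5/2], [-7, 2, 13/2], [3, -1, -3]].
Y = PT⁻¹ = [[-3, -9, -24], [11, -3, 4]] · [[-3, 1, 5/2], [-7, 2, 13/2], [3, -1, -3]] = [[0, 3, 6], [0, 1, -4]].

Y = [[0, 3, 6], [0, 1, -4]]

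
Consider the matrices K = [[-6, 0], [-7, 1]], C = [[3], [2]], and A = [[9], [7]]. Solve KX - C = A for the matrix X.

X = [[-2], [-5]]

KX = A + C = [[12], [9]].
Since K multiplies X on the left, X = K⁻¹(A + C).
det K = -6, so K⁻¹ = [[-1/6, 0], [-7/6, 1]].
X = K⁻¹(A + C) = [[-2], [-5]].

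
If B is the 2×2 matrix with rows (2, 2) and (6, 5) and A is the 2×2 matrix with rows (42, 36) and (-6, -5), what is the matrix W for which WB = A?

W = [[3, 6], [0, -1]]

Since B sits to the right of W, W = AB⁻¹.
B has determinant -2; B⁻¹ = [[-5/2, 1], [3, -1]].
W = AB⁻¹ = [[42, 36], [-6, -5]] · [[-5/2, 1], [3, -1]] = [[3, 6], [0, -1]].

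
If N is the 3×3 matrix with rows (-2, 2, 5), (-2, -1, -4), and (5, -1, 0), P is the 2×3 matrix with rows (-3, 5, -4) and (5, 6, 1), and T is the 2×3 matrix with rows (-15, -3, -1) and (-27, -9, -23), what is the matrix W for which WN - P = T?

W = [[-1, 0, -4], [-2, 3, -4]]

WN = T + P = [[-18, 2, -5], [-22, -3, -22]].
N is on the right of W, so right-multiply by N⁻¹: W = (T + P)N⁻¹.
N has determinant 3; N⁻¹ = [[-4/3, -5/3, -1], [-20/3, -25/3, -6], [7/3, 8/3, 2]].
W = (T + P)N⁻¹ = [[-1, 0, -4], [-2, 3, -4]].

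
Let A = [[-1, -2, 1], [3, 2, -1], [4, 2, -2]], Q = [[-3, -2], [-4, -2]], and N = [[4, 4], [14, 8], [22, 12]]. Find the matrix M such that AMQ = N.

M = A⁻¹NQ⁻¹ (apply A⁻¹ on the left and Q⁻¹ on the right).
A has determinant -4; A⁻¹ = [[1/2, 1/2, 0], [-1/2, 1/2, -1/2], [1/2, 3/2, -1]].
det Q = -2; the adjugate gives Q⁻¹ = [[1, -1], [-2, 3/2]].
A⁻¹N = [[9, 6], [-6, -4], [1, 2]].
M = (A⁻¹N)Q⁻¹ = [[-3, 0], [2, 0], [-3, 2]].

M = [[-3, 0], [2, 0], [-3, 2]]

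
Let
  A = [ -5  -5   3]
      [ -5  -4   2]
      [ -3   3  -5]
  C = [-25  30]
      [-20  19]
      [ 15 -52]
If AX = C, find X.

Left-multiplying both sides by A⁻¹ gives X = A⁻¹C.
A has determinant 4; A⁻¹ = [[7/2, -4, 1/2], [-31/4, 17/2, -5/4], [-27/4, 15/2, -5/4]].
X = A⁻¹C = [[7/2, -4, 1/2], [-31/4, 17/2, -5/4], [-27/4, 15/2, -5/4]] · [[-25, 30], [-20, 19], [15, -52]] = [[0, 3], [5, -6], [0, 5]].

X = [[0, 3], [5, -6], [0, 5]]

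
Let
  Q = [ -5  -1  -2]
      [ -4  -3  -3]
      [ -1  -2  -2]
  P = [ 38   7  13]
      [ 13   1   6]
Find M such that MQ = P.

Q is on the right of M, so right-multiply by Q⁻¹: M = PQ⁻¹.
det Q = -5, so Q⁻¹ = [[0, -2/5, 3/5], [1, -8/5, 7/5], [-1, 9/5, -11/5]].
M = PQ⁻¹ = [[38, 7, 13], [13, 1, 6]] · [[0, -2/5, 3/5], [1, -8/5, 7/5], [-1, 9/5, -11/5]] = [[-6, -3, 4], [-5, 4, -4]].

M = [[-6, -3, 4], [-5, 4, -4]]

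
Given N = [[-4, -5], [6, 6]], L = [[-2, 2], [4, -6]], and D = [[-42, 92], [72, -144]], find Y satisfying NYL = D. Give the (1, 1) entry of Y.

Isolating Y: multiply by N⁻¹ from the left and L⁻¹ from the right, so Y = N⁻¹DL⁻¹.
N has determinant 6; N⁻¹ = [[1, 5/6], [-1, -2/3]].
L has determinant 4; L⁻¹ = [[-3/2, -1/2], [-1, -1/2]].
N⁻¹D = [[18, -28], [-6, 4]].
Y = (N⁻¹D)L⁻¹ = [[1, 5], [5, 1]].

1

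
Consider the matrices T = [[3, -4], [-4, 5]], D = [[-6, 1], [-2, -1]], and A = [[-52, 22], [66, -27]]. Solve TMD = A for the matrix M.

M = [[0, 2], [-3, 4]]

Left-multiply by T⁻¹ and right-multiply by D⁻¹: M = T⁻¹AD⁻¹.
T has determinant -1; T⁻¹ = [[-5, -4], [-4, -3]].
det D = 8; the adjugate gives D⁻¹ = [[-1/8, -1/8], [1/4, -3/4]].
T⁻¹A = [[-4, -2], [10, -7]].
M = (T⁻¹A)D⁻¹ = [[0, 2], [-3, 4]].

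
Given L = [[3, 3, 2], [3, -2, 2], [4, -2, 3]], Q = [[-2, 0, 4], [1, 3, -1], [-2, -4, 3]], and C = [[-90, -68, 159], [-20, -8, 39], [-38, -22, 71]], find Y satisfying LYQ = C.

Left-multiply by L⁻¹ and right-multiply by Q⁻¹: Y = L⁻¹CQ⁻¹.
det L = -5; the adjugate gives L⁻¹ = [[2/5, 13/5, -2], [1/5, -1/5, 0], [-2/5, -18/5, 3]].
Q has determinant -2; Q⁻¹ = [[-5/2, 8, 6], [1/2, -1, -1], [-1, 4, 3]].
L⁻¹C = [[-12, -4, 23], [-14, -12, 24], [-6, -10, 9]].
Y = (L⁻¹C)Q⁻¹ = [[5, 0, 1], [5, -4, 0], [1, -2, 1]].

Y = [[5, 0, 1], [5, -4, 0], [1, -2, 1]]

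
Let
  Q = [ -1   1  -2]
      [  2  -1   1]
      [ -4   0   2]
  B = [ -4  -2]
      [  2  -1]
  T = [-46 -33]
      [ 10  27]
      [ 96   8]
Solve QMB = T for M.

Isolating M: multiply by Q⁻¹ from the left and B⁻¹ from the right, so M = Q⁻¹TB⁻¹.
Q has determinant 2; Q⁻¹ = [[-1, -1, -1/2], [-4, -5, -3/2], [-2, -2, -1/2]].
det B = 8, so B⁻¹ = [[-1/8, 1/4], [-1/4, -1/2]].
Q⁻¹T = [[-12, 2], [-10, -15], [24, 8]].
M = (Q⁻¹T)B⁻¹ = [[1, -4], [5, 5], [-5, 2]].

M = [[1, -4], [5, 5], [-5, 2]]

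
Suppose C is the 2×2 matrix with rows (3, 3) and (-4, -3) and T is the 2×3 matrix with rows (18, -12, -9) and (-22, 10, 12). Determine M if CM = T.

M = [[4, 2, -3], [2, -6, 0]]

C is on the left of M, so left-multiply by C⁻¹: M = C⁻¹T.
det C = 3; the adjugate gives C⁻¹ = [[-1, -1], [4/3, 1]].
M = C⁻¹T = [[-1, -1], [4/3, 1]] · [[18, -12, -9], [-22, 10, 12]] = [[4, 2, -3], [2, -6, 0]].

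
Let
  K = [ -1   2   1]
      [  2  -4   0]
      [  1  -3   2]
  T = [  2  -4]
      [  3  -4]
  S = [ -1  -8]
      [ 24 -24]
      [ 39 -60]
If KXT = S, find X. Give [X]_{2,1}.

Left-multiply by K⁻¹ and right-multiply by T⁻¹: X = K⁻¹ST⁻¹.
det K = -2, so K⁻¹ = [[4, 7/2, -2], [2, 3/2, -1], [1, 1/2, 0]].
det T = 4; the adjugate gives T⁻¹ = [[-1, 1], [-3/4, 1/2]].
K⁻¹S = [[2, 4], [-5, 8], [11, -20]].
X = (K⁻¹S)T⁻¹ = [[-5, 4], [-1, -1], [4, 1]].

-1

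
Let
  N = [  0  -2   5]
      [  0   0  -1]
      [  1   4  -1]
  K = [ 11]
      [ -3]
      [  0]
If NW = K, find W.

Left-multiplying both sides by N⁻¹ gives W = N⁻¹K.
det N = 2; the adjugate gives N⁻¹ = [[2, 9, 1], [-1/2, -5/2, 0], [0, -1, 0]].
W = N⁻¹K = [[2, 9, 1], [-1/2, -5/2, 0], [0, -1, 0]] · [[11], [-3], [0]] = [[-5], [2], [3]].

W = [[-5], [2], [3]]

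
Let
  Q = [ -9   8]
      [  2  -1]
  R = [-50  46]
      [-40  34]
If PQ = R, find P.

Q is on the right of P, so right-multiply by Q⁻¹: P = RQ⁻¹.
det Q = -7; the adjugate gives Q⁻¹ = [[1/7, 8/7], [2/7, 9/7]].
P = RQ⁻¹ = [[-50, 46], [-40, 34]] · [[1/7, 8/7], [2/7, 9/7]] = [[6, 2], [4, -2]].

P = [[6, 2], [4, -2]]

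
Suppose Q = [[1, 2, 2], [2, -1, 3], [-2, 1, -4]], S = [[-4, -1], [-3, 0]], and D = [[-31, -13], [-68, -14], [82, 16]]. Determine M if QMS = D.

M = [[5, -3], [2, -4], [2, 2]]

Left-multiply by Q⁻¹ and right-multiply by S⁻¹: M = Q⁻¹DS⁻¹.
det Q = 5; the adjugate gives Q⁻¹ = [[1/5, 2, 8/5], [2/5, 0, 1/5], [0, -1, -1]].
det S = -3; the adjugate gives S⁻¹ = [[0, -1/3], [-1, 4/3]].
Q⁻¹D = [[-11, -5], [4, -2], [-14, -2]].
M = (Q⁻¹D)S⁻¹ = [[5, -3], [2, -4], [2, 2]].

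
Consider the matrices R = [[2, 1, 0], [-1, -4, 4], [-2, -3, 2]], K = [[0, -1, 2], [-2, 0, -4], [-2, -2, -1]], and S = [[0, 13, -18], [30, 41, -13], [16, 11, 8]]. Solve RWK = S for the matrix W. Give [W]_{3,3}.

W = R⁻¹SK⁻¹ (apply R⁻¹ on the left and K⁻¹ on the right).
det R = 2; the adjugate gives R⁻¹ = [[2, -1, 2], [-3, 2, -4], [-5/2, 2, -7/2]].
det K = 2, so K⁻¹ = [[-4, -5/2, 2], [3, 2, -2], [2, 1, -1]].
R⁻¹S = [[2, 7, -7], [-4, -1, -4], [4, 11, -9]].
W = (R⁻¹S)K⁻¹ = [[-1, 2, -3], [5, 4, -2], [-1, 3, -5]].

-5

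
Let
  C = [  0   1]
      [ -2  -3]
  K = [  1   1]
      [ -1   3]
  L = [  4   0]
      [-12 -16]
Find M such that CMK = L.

M = [[2, 2], [3, -1]]

Left-multiply by C⁻¹ and right-multiply by K⁻¹: M = C⁻¹LK⁻¹.
C has determinant 2; C⁻¹ = [[-3/2, -1/2], [1, 0]].
K has determinant 4; K⁻¹ = [[3/4, -1/4], [1/4, 1/4]].
C⁻¹L = [[0, 8], [4, 0]].
M = (C⁻¹L)K⁻¹ = [[2, 2], [3, -1]].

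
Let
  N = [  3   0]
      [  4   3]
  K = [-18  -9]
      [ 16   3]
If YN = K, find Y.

Right-multiplying both sides by N⁻¹ gives Y = KN⁻¹.
det N = 9, so N⁻¹ = [[1/3, 0], [-4/9, 1/3]].
Y = KN⁻¹ = [[-18, -9], [16, 3]] · [[1/3, 0], [-4/9, 1/3]] = [[-2, -3], [4, 1]].

Y = [[-2, -3], [4, 1]]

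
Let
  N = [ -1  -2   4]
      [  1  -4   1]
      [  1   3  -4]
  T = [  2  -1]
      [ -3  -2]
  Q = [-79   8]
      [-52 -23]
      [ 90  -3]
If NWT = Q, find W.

W = N⁻¹QT⁻¹ (apply N⁻¹ on the left and T⁻¹ on the right).
N has determinant 5; N⁻¹ = [[13/5, 4/5, 14/5], [1, 0, 1], [7/5, 1/5, 6/5]].
det T = -7; the adjugate gives T⁻¹ = [[2/7, -1/7], [-3/7, -2/7]].
N⁻¹Q = [[5, -6], [11, 5], [-13, 3]].
W = (N⁻¹Q)T⁻¹ = [[4, 1], [1, -3], [-5, 1]].

W = [[4, 1], [1, -3], [-5, 1]]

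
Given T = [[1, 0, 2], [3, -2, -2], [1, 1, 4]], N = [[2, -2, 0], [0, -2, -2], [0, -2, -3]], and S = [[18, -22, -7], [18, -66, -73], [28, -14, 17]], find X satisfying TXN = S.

Left-multiply by T⁻¹ and right-multiply by N⁻¹: X = T⁻¹SN⁻¹.
det T = 4; the adjugate gives T⁻¹ = [[-3/2, 1/2, 1], [-7/2, 1/2, 2], [5/4, -1/4, -1/2]].
det N = 4, so N⁻¹ = [[1/2, -3/2, 1], [0, -3/2, 1], [0, 1, -1]].
T⁻¹S = [[10, -14, -9], [2, 16, 22], [4, -4, 1]].
X = (T⁻¹S)N⁻¹ = [[5, -3, 5], [1, -5, -4], [2, 1, -1]].

X = [[5, -3, 5], [1, -5, -4], [2, 1, -1]]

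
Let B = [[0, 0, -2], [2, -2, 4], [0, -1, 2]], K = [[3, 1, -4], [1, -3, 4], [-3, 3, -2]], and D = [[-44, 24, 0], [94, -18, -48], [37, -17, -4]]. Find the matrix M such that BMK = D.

Left-multiply by B⁻¹ and right-multiply by K⁻¹: M = B⁻¹DK⁻¹.
det B = 4; the adjugate gives B⁻¹ = [[0, 1/2, -1], [-1, 0, -1], [-1/2, 0, 0]].
K has determinant -4; K⁻¹ = [[3/2, 5/2, 2], [5/2, 9/2, 4], [3/2, 3, 5/2]].
B⁻¹D = [[10, 8, -20], [7, -7, 4], [22, -12, 0]].
M = (B⁻¹D)K⁻¹ = [[5, 1, 2], [-1, -2, -4], [3, 1, -4]].

M = [[5, 1, 2], [-1, -2, -4], [3, 1, -4]]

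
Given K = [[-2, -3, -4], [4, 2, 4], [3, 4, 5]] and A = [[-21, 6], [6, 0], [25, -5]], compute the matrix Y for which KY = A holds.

K is on the left of Y, so left-multiply by K⁻¹: Y = K⁻¹A.
det K = -4; the adjugate gives K⁻¹ = [[3/2, 1/4, 1], [2, -1/2, 2], [-5/2, 1/4, -2]].
Y = K⁻¹A = [[3/2, 1/4, 1], [2, -1/2, 2], [-5/2, 1/4, -2]] · [[-21, 6], [6, 0], [25, -5]] = [[-5, 4], [5, 2], [4, -5]].

Y = [[-5, 4], [5, 2], [4, -5]]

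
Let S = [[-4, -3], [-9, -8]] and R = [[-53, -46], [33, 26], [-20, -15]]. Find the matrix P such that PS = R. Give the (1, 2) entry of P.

5

Right-multiplying both sides by S⁻¹ gives P = RS⁻¹.
S has determinant 5; S⁻¹ = [[-8/5, 3/5], [9/5, -4/5]].
P = RS⁻¹ = [[-53, -46], [33, 26], [-20, -15]] · [[-8/5, 3/5], [9/5, -4/5]] = [[2, 5], [-6, -1], [5, 0]].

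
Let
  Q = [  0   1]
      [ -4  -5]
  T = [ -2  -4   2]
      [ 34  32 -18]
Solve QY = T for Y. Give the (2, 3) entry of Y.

Q is on the left of Y, so left-multiply by Q⁻¹: Y = Q⁻¹T.
det Q = 4, so Q⁻¹ = [[-5/4, -1/4], [1, 0]].
Y = Q⁻¹T = [[-5/4, -1/4], [1, 0]] · [[-2, -4, 2], [34, 32, -18]] = [[-6, -3, 2], [-2, -4, 2]].

2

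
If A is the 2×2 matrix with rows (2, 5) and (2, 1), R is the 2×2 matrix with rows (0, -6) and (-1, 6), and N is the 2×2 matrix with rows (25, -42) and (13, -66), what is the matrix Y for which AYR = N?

Y = [[1, -5], [-4, -3]]

Isolating Y: multiply by A⁻¹ from the left and R⁻¹ from the right, so Y = A⁻¹NR⁻¹.
det A = -8; the adjugate gives A⁻¹ = [[-1/8, 5/8], [1/4, -1/4]].
det R = -6, so R⁻¹ = [[-1, -1], [-1/6, 0]].
A⁻¹N = [[5, -36], [3, 6]].
Y = (A⁻¹N)R⁻¹ = [[1, -5], [-4, -3]].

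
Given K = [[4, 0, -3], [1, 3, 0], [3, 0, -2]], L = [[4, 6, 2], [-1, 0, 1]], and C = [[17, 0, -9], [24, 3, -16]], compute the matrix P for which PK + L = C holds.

P = [[3, -2, 1], [3, 1, 4]]

PK = C − L = [[13, -6, -11], [25, 3, -17]].
Since K sits to the right of P, P = (C − L)K⁻¹.
det K = 3, so K⁻¹ = [[-2, 0, 3], [2/3, 1/3, -1], [-3, 0, 4]].
P = (C − L)K⁻¹ = [[3, -2, 1], [3, 1, 4]].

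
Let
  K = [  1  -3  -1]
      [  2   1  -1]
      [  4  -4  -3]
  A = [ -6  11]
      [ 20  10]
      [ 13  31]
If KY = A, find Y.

Y = [[6, 3], [5, -1], [-3, -5]]

Left-multiplying both sides by K⁻¹ gives Y = K⁻¹A.
K has determinant -1; K⁻¹ = [[7, 5, -4], [-2, -1, 1], [12, 8, -7]].
Y = K⁻¹A = [[7, 5, -4], [-2, -1, 1], [12, 8, -7]] · [[-6, 11], [20, 10], [13, 31]] = [[6, 3], [5, -1], [-3, -5]].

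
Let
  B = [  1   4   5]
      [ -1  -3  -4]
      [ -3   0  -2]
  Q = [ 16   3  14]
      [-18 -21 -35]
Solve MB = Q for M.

M = [[0, -1, -5], [-3, 3, 4]]

Right-multiplying both sides by B⁻¹ gives M = QB⁻¹.
B has determinant 1; B⁻¹ = [[6, 8, -1], [10, 13, -1], [-9, -12, 1]].
M = QB⁻¹ = [[16, 3, 14], [-18, -21, -35]] · [[6, 8, -1], [10, 13, -1], [-9, -12, 1]] = [[0, -1, -5], [-3, 3, 4]].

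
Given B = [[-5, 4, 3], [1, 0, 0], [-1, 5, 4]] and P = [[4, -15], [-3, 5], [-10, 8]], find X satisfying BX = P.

B is on the left of X, so left-multiply by B⁻¹: X = B⁻¹P.
B has determinant -1; B⁻¹ = [[0, 1, 0], [4, 17, -3], [-5, -21, 4]].
X = B⁻¹P = [[0, 1, 0], [4, 17, -3], [-5, -21, 4]] · [[4, -15], [-3, 5], [-10, 8]] = [[-3, 5], [-5, 1], [3, 2]].

X = [[-3, 5], [-5, 1], [3, 2]]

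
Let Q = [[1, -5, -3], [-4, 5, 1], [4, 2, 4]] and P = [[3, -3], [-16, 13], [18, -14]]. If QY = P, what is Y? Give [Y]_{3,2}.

Left-multiplying both sides by Q⁻¹ gives Y = Q⁻¹P.
det Q = 2, so Q⁻¹ = [[9, 7, 5], [10, 8, 11/2], [-14, -11, -15/2]].
Y = Q⁻¹P = [[9, 7, 5], [10, 8, 11/2], [-14, -11, -15/2]] · [[3, -3], [-16, 13], [18, -14]] = [[5, -6], [1, -3], [-1, 4]].

4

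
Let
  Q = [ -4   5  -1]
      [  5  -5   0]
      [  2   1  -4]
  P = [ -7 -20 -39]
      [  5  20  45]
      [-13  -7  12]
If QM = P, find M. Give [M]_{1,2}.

Since Q multiplies M on the left, M = Q⁻¹P.
det Q = 5, so Q⁻¹ = [[4, 19/5, -1], [4, 18/5, -1], [3, 14/5, -1]].
M = Q⁻¹P = [[4, 19/5, -1], [4, 18/5, -1], [3, 14/5, -1]] · [[-7, -20, -39], [5, 20, 45], [-13, -7, 12]] = [[4, 3, 3], [3, -1, -6], [6, 3, -3]].

3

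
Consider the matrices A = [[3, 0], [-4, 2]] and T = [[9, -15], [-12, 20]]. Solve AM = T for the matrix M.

M = [[3, -5], [0, 0]]

Since A multiplies M on the left, M = A⁻¹T.
det A = 6; the adjugate gives A⁻¹ = [[1/3, 0], [2/3, 1/2]].
M = A⁻¹T = [[1/3, 0], [2/3, 1/2]] · [[9, -15], [-12, 20]] = [[3, -5], [0, 0]].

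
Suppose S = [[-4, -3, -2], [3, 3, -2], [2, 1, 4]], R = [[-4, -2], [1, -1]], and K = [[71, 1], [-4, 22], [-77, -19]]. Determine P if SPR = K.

P = S⁻¹KR⁻¹ (apply S⁻¹ on the left and R⁻¹ on the right).
det S = -2, so S⁻¹ = [[-7, -5, -6], [8, 6, 7], [3/2, 1, 3/2]].
det R = 6; the adjugate gives R⁻¹ = [[-1/6, 1/3], [-1/6, -2/3]].
S⁻¹K = [[-15, -3], [5, 7], [-13, -5]].
P = (S⁻¹K)R⁻¹ = [[3, -3], [-2, -3], [3, -1]].

P = [[3, -3], [-2, -3], [3, -1]]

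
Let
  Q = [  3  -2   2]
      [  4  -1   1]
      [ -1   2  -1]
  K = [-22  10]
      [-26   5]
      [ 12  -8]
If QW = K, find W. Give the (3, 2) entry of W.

2

Q is on the left of W, so left-multiply by Q⁻¹: W = Q⁻¹K.
det Q = 5; the adjugate gives Q⁻¹ = [[-1/5, 2/5, 0], [3/5, -1/5, 1], [7/5, -4/5, 1]].
W = Q⁻¹K = [[-1/5, 2/5, 0], [3/5, -1/5, 1], [7/5, -4/5, 1]] · [[-22, 10], [-26, 5], [12, -8]] = [[-6, 0], [4, -3], [2, 2]].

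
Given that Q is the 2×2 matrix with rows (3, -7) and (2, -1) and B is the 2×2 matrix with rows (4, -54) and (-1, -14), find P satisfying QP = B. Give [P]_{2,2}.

Q is on the left of P, so left-multiply by Q⁻¹: P = Q⁻¹B.
Q has determinant 11; Q⁻¹ = [[-1/11, 7/11], [-2/11, 3/11]].
P = Q⁻¹B = [[-1/11, 7/11], [-2/11, 3/11]] · [[4, -54], [-1, -14]] = [[-1, -4], [-1, 6]].

6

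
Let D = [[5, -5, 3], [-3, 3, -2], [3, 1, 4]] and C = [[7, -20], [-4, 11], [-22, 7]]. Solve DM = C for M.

D is on the left of M, so left-multiply by D⁻¹: M = D⁻¹C.
det D = 4; the adjugate gives D⁻¹ = [[7/2, 23/4, 1/4], [3/2, 11/4, 1/4], [-3, -5, 0]].
M = D⁻¹C = [[7/2, 23/4, 1/4], [3/2, 11/4, 1/4], [-3, -5, 0]] · [[7, -20], [-4, 11], [-22, 7]] = [[-4, -5], [-6, 2], [-1, 5]].

M = [[-4, -5], [-6, 2], [-1, 5]]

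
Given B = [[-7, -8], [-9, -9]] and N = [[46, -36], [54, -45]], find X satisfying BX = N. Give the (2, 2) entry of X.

Left-multiplying both sides by B⁻¹ gives X = B⁻¹N.
det B = -9; the adjugate gives B⁻¹ = [[1, -8/9], [-1, 7/9]].
X = B⁻¹N = [[1, -8/9], [-1, 7/9]] · [[46, -36], [54, -45]] = [[-2, 4], [-4, 1]].

1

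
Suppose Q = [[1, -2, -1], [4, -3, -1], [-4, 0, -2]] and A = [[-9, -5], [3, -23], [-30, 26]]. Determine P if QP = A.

Since Q multiplies P on the left, P = Q⁻¹A.
det Q = -6; the adjugate gives Q⁻¹ = [[-1, 2/3, 1/6], [-2, 1, 1/2], [2, -4/3, -5/6]].
P = Q⁻¹A = [[-1, 2/3, 1/6], [-2, 1, 1/2], [2, -4/3, -5/6]] · [[-9, -5], [3, -23], [-30, 26]] = [[6, -6], [6, 0], [3, -1]].

P = [[6, -6], [6, 0], [3, -1]]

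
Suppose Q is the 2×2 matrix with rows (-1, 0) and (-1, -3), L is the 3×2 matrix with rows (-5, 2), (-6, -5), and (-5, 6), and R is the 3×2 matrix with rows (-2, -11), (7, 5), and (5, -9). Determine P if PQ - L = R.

PQ = R + L = [[-7, -9], [1, 0], [0, -3]].
Q is on the right of P, so right-multiply by Q⁻¹: P = (R + L)Q⁻¹.
Q has determinant 3; Q⁻¹ = [[-1, 0], [1/3, -1/3]].
P = (R + L)Q⁻¹ = [[4, 3], [-1, 0], [-1, 1]].

P = [[4, 3], [-1, 0], [-1, 1]]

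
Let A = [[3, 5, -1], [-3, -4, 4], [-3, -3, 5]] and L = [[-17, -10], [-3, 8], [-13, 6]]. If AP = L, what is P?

P = [[1, 0], [-5, -2], [-5, 0]]

Since A multiplies P on the left, P = A⁻¹L.
det A = -6; the adjugate gives A⁻¹ = [[4/3, 11/3, -8/3], [-1/2, -2, 3/2], [1/2, 1, -1/2]].
P = A⁻¹L = [[4/3, 11/3, -8/3], [-1/2, -2, 3/2], [1/2, 1, -1/2]] · [[-17, -10], [-3, 8], [-13, 6]] = [[1, 0], [-5, -2], [-5, 0]].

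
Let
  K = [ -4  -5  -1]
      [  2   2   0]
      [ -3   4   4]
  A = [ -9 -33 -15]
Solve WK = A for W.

W = [[3, -3, -3]]

K is on the right of W, so right-multiply by K⁻¹: W = AK⁻¹.
det K = -6; the adjugate gives K⁻¹ = [[-4/3, -8/3, -1/3], [4/3, 19/6, 1/3], [-7/3, -31/6, -1/3]].
W = AK⁻¹ = [[-9, -33, -15]] · [[-4/3, -8/3, -1/3], [4/3, 19/6, 1/3], [-7/3, -31/6, -1/3]] = [[3, -3, -3]].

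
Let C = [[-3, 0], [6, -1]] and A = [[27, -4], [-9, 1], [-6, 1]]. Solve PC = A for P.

P = [[-1, 4], [1, -1], [0, -1]]

C is on the right of P, so right-multiply by C⁻¹: P = AC⁻¹.
det C = 3; the adjugate gives C⁻¹ = [[-1/3, 0], [-2, -1]].
P = AC⁻¹ = [[27, -4], [-9, 1], [-6, 1]] · [[-1/3, 0], [-2, -1]] = [[-1, 4], [1, -1], [0, -1]].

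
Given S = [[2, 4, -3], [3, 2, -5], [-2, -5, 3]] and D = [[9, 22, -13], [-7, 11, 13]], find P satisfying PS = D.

S is on the right of P, so right-multiply by S⁻¹: P = DS⁻¹.
det S = -1, so S⁻¹ = [[19, -3, 14], [-1, 0, -1], [11, -2, 8]].
P = DS⁻¹ = [[9, 22, -13], [-7, 11, 13]] · [[19, -3, 14], [-1, 0, -1], [11, -2, 8]] = [[6, -1, 0], [-1, -5, -5]].

P = [[6, -1, 0], [-1, -5, -5]]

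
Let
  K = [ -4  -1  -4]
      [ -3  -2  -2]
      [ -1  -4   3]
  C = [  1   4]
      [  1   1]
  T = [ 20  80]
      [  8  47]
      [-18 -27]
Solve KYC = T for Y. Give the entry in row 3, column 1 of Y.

-2

Isolating Y: multiply by K⁻¹ from the left and C⁻¹ from the right, so Y = K⁻¹TC⁻¹.
det K = 5; the adjugate gives K⁻¹ = [[-14/5, 19/5, -6/5], [11/5, -16/5, 4/5], [2, -3, 1]].
C has determinant -3; C⁻¹ = [[-1/3, 4/3], [1/3, -1/3]].
K⁻¹T = [[-4, -13], [4, 4], [-2, -8]].
Y = (K⁻¹T)C⁻¹ = [[-3, -1], [0, 4], [-2, 0]].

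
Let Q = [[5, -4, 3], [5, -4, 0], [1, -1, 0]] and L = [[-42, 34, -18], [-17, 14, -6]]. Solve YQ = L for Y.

Y = [[-6, -2, -2], [-2, -1, -2]]

Right-multiplying both sides by Q⁻¹ gives Y = LQ⁻¹.
det Q = -3; the adjugate gives Q⁻¹ = [[0, 1, -4], [0, 1, -5], [1/3, -1/3, 0]].
Y = LQ⁻¹ = [[-42, 34, -18], [-17, 14, -6]] · [[0, 1, -4], [0, 1, -5], [1/3, -1/3, 0]] = [[-6, -2, -2], [-2, -1, -2]].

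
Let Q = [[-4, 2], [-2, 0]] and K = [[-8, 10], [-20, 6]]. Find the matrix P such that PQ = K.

Right-multiplying both sides by Q⁻¹ gives P = KQ⁻¹.
det Q = 4; the adjugate gives Q⁻¹ = [[0, -1/2], [1/2, -1]].
P = KQ⁻¹ = [[-8, 10], [-20, 6]] · [[0, -1/2], [1/2, -1]] = [[5, -6], [3, 4]].

P = [[5, -6], [3, 4]]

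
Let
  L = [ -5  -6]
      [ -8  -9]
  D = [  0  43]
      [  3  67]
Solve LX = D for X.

Since L multiplies X on the left, X = L⁻¹D.
det L = -3; the adjugate gives L⁻¹ = [[3, -2], [-8/3, 5/3]].
X = L⁻¹D = [[3, -2], [-8/3, 5/3]] · [[0, 43], [3, 67]] = [[-6, -5], [5, -3]].

X = [[-6, -5], [5, -3]]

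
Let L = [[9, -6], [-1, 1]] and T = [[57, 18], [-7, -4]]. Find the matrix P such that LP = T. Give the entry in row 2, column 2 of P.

-6

Left-multiplying both sides by L⁻¹ gives P = L⁻¹T.
L has determinant 3; L⁻¹ = [[1/3, 2], [1/3, 3]].
P = L⁻¹T = [[1/3, 2], [1/3, 3]] · [[57, 18], [-7, -4]] = [[5, -2], [-2, -6]].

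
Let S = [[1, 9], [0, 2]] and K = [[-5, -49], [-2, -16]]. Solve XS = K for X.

X = [[-5, -2], [-2, 1]]

S is on the right of X, so right-multiply by S⁻¹: X = KS⁻¹.
S has determinant 2; S⁻¹ = [[1, -9/2], [0, 1/2]].
X = KS⁻¹ = [[-5, -49], [-2, -16]] · [[1, -9/2], [0, 1/2]] = [[-5, -2], [-2, 1]].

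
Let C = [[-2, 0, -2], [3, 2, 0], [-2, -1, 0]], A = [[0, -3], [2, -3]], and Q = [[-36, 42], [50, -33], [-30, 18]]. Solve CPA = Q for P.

Left-multiply by C⁻¹ and right-multiply by A⁻¹: P = C⁻¹QA⁻¹.
det C = -2; the adjugate gives C⁻¹ = [[0, -1, -2], [0, 2, 3], [-1/2, 1, 2]].
det A = 6, so A⁻¹ = [[-1/2, 1/2], [-1/3, 0]].
C⁻¹Q = [[10, -3], [10, -12], [8, -18]].
P = (C⁻¹Q)A⁻¹ = [[-4, 5], [-1, 5], [2, 4]].

P = [[-4, 5], [-1, 5], [2, 4]]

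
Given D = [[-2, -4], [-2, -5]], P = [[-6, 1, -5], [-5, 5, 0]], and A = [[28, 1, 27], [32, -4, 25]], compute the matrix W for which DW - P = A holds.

DW = A + P = [[22, 2, 22], [27, 1, 25]].
Left-multiplying both sides by D⁻¹ gives W = D⁻¹(A + P).
det D = 2; the adjugate gives D⁻¹ = [[-5/2, 2], [1, -1]].
W = D⁻¹(A + P) = [[-1, -3, -5], [-5, 1, -3]].

W = [[-1, -3, -5], [-5, 1, -3]]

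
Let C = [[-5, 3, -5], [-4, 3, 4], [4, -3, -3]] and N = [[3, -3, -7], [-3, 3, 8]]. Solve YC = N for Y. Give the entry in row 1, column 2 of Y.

4

C is on the right of Y, so right-multiply by C⁻¹: Y = NC⁻¹.
C has determinant -3; C⁻¹ = [[-1, -8, -9], [-4/3, -35/3, -40/3], [0, 1, 1]].
Y = NC⁻¹ = [[3, -3, -7], [-3, 3, 8]] · [[-1, -8, -9], [-4/3, -35/3, -40/3], [0, 1, 1]] = [[1, 4, 6], [-1, -3, -5]].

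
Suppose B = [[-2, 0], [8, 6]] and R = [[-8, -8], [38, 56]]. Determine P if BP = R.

P = [[4, 4], [1, 4]]

B is on the left of P, so left-multiply by B⁻¹: P = B⁻¹R.
det B = -12, so B⁻¹ = [[-1/2, 0], [2/3, 1/6]].
P = B⁻¹R = [[-1/2, 0], [2/3, 1/6]] · [[-8, -8], [38, 56]] = [[4, 4], [1, 4]].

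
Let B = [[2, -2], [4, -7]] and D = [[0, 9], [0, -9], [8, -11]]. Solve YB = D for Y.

Right-multiplying both sides by B⁻¹ gives Y = DB⁻¹.
det B = -6, so B⁻¹ = [[7/6, -1/3], [2/3, -1/3]].
Y = DB⁻¹ = [[0, 9], [0, -9], [8, -11]] · [[7/6, -1/3], [2/3, -1/3]] = [[6, -3], [-6, 3], [2, 1]].

Y = [[6, -3], [-6, 3], [2, 1]]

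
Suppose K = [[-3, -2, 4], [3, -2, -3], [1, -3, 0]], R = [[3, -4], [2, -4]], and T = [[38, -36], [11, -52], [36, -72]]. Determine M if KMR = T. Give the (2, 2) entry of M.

Left-multiply by K⁻¹ and right-multiply by R⁻¹: M = K⁻¹TR⁻¹.
det K = 5, so K⁻¹ = [[-9/5, -12/5, 14/5], [-3/5, -4/5, 3/5], [-7/5, -11/5, 12/5]].
det R = -4; the adjugate gives R⁻¹ = [[1, -1], [1/2, -3/4]].
K⁻¹T = [[6, -12], [-10, 20], [9, -8]].
M = (K⁻¹T)R⁻¹ = [[0, 3], [0, -5], [5, -3]].

-5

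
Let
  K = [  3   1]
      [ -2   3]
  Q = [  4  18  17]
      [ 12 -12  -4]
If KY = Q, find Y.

Y = [[0, 6, 5], [4, 0, 2]]

Left-multiplying both sides by K⁻¹ gives Y = K⁻¹Q.
K has determinant 11; K⁻¹ = [[3/11, -1/11], [2/11, 3/11]].
Y = K⁻¹Q = [[3/11, -1/11], [2/11, 3/11]] · [[4, 18, 17], [12, -12, -4]] = [[0, 6, 5], [4, 0, 2]].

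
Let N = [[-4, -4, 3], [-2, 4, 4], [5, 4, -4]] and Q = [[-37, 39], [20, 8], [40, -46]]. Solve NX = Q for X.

X = [[4, -2], [6, -4], [1, 5]]

Since N multiplies X on the left, X = N⁻¹Q.
det N = -4; the adjugate gives N⁻¹ = [[8, 1, 7], [-3, -1/4, -5/2], [7, 1, 6]].
X = N⁻¹Q = [[8, 1, 7], [-3, -1/4, -5/2], [7, 1, 6]] · [[-37, 39], [20, 8], [40, -46]] = [[4, -2], [6, -4], [1, 5]].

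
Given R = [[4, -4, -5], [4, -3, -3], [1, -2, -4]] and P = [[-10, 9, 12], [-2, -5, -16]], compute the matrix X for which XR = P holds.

X = [[1, -3, -2], [-1, -1, 6]]

R is on the right of X, so right-multiply by R⁻¹: X = PR⁻¹.
R has determinant -3; R⁻¹ = [[-2, 2, 1], [-13/3, 11/3, 8/3], [5/3, -4/3, -4/3]].
X = PR⁻¹ = [[-10, 9, 12], [-2, -5, -16]] · [[-2, 2, 1], [-13/3, 11/3, 8/3], [5/3, -4/3, -4/3]] = [[1, -3, -2], [-1, -1, 6]].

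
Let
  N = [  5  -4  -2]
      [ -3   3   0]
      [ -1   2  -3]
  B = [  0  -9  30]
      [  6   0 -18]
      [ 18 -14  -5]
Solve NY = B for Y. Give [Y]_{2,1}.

-2

N is on the left of Y, so left-multiply by N⁻¹: Y = N⁻¹B.
det N = -3; the adjugate gives N⁻¹ = [[3, 16/3, -2], [3, 17/3, -2], [1, 2, -1]].
Y = N⁻¹B = [[3, 16/3, -2], [3, 17/3, -2], [1, 2, -1]] · [[0, -9, 30], [6, 0, -18], [18, -14, -5]] = [[-4, 1, 4], [-2, 1, -2], [-6, 5, -1]].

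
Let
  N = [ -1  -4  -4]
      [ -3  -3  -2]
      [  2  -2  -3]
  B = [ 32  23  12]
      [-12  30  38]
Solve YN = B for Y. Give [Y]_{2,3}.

-6

Right-multiplying both sides by N⁻¹ gives Y = BN⁻¹.
det N = -1; the adjugate gives N⁻¹ = [[-5, 4, 4], [13, -11, -10], [-12, 10, 9]].
Y = BN⁻¹ = [[32, 23, 12], [-12, 30, 38]] · [[-5, 4, 4], [13, -11, -10], [-12, 10, 9]] = [[-5, -5, 6], [-6, 2, -6]].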